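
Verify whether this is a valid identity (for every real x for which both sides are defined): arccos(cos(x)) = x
No, this is NOT an identity.

Claim: arccos(cos(x)) = x.
Test a specific point where both sides are defined: x = -π/6.
LHS = arccos(cos(x)) ≈ 0.5236
RHS = x ≈ -0.5236
Since 0.5236 ≠ -0.5236, the equation fails at this point, so it cannot hold for every real x for which both sides are defined.
arccos only returns values in [0, π], so arccos(cos(x)) = x holds only for x in that interval, not for all real x.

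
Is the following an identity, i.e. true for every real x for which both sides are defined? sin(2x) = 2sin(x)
Claim: sin(2x) = 2sin(x).
Test a specific point where both sides are defined: x = π/6.
LHS = sin(2x) ≈ 0.8660
RHS = 2sin(x) ≈ 1.0000
Since 0.8660 ≠ 1.0000, the equation fails at this point, so it cannot hold for every real x for which both sides are defined.
The correct double-angle formula is sin(2x) = 2sin(x)cos(x).

Conclusion: No, this is NOT an identity.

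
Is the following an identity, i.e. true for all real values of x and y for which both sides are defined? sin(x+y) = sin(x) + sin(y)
Claim: sin(x+y) = sin(x) + sin(y).
Test a specific point where both sides are defined: x = 2π/3, y = π/6.
LHS = sin(x+y) ≈ 0.5000
RHS = sin(x) + sin(y) ≈ 1.3660
Since 0.5000 ≠ 1.3660, the equation fails at this point, so it cannot hold for all real values of x and y for which both sides are defined.
The correct expansion is sin(x+y) = sin(x)cos(y) + cos(x)sin(y); sine is not additive.

Conclusion: No, this is NOT an identity.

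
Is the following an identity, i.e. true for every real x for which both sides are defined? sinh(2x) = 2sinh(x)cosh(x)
Claim: sinh(2x) = 2sinh(x)cosh(x).
Reasoning: 2sinh(x)cosh(x) = 2 · (e^x - e^-x)/2 · (e^x + e^-x)/2 = (e^(2x) - e^(-2x))/2 = sinh(2x).
So the two sides agree for every real x for which both sides are defined.

Conclusion: Yes, this is an identity.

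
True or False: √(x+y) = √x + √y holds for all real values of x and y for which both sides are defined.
Claim: √(x+y) = √x + √y.
Test a specific point where both sides are defined: x = 3, y = 1/2.
LHS = √(x+y) ≈ 1.8708
RHS = √x + √y ≈ 2.4392
Since 1.8708 ≠ 2.4392, the equation fails at this point, so it cannot hold for all real values of x and y for which both sides are defined.
Squaring the right side gives x + 2√(xy) + y, not x + y.

Conclusion: False.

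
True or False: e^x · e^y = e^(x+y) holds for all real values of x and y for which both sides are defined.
Claim: e^x · e^y = e^(x+y).
Reasoning: This is the law of exponents for a common base: multiplying powers adds exponents. E.g. from the series, (Σ x^j/j!)(Σ y^k/k!) = Σ_m (Σ_{j+k=m} x^j y^k/(j!k!)) = Σ_m (x+y)^m/m! by the binomial theorem.
So the two sides agree for all real values of x and y for which both sides are defined.

Conclusion: True.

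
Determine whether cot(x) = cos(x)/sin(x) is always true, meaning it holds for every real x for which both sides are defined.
Yes, this is an identity.

Claim: cot(x) = cos(x)/sin(x).
Reasoning: cot(x) is defined as 1/tan(x) = 1/(sin(x)/cos(x)) = cos(x)/sin(x), wherever sin(x) ≠ 0.
So the two sides agree for every real x for which both sides are defined.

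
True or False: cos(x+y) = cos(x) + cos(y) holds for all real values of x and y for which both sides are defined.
False.

Claim: cos(x+y) = cos(x) + cos(y).
Test a specific point where both sides are defined: x = -π/2, y = π.
LHS = cos(x+y) ≈ 0.0000
RHS = cos(x) + cos(y) ≈ -1.0000
Since 0.0000 ≠ -1.0000, the equation fails at this point, so it cannot hold for all real values of x and y for which both sides are defined.
The correct expansion is cos(x+y) = cos(x)cos(y) - sin(x)sin(y); cosine is not additive.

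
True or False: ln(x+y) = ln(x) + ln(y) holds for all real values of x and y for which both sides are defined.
False.

Claim: ln(x+y) = ln(x) + ln(y).
Test a specific point where both sides are defined: x = 5, y = 1/2.
LHS = ln(x+y) ≈ 1.7047
RHS = ln(x) + ln(y) ≈ 0.9163
Since 1.7047 ≠ 0.9163, the equation fails at this point, so it cannot hold for all real values of x and y for which both sides are defined.
ln(x) + ln(y) = ln(xy), not ln(x+y).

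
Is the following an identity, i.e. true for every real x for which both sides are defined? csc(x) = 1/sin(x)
Claim: csc(x) = 1/sin(x).
Reasoning: csc(x) is by definition the reciprocal of sin(x), wherever sin(x) ≠ 0.
So the two sides agree for every real x for which both sides are defined.

Conclusion: Yes, this is an identity.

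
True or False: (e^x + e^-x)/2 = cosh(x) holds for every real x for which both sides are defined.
Claim: (e^x + e^-x)/2 = cosh(x).
Reasoning: This is exactly the definition of the hyperbolic cosine: cosh(x) := (e^x + e^-x)/2.
So the two sides agree for every real x for which both sides are defined.

Conclusion: True.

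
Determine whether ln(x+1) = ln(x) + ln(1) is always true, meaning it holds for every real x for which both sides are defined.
No, this is NOT an identity.

Claim: ln(x+1) = ln(x) + ln(1).
Test a specific point where both sides are defined: x = 1.
LHS = ln(x+1) ≈ 0.6931
RHS = ln(x) + ln(1) ≈ 0.0000
Since 0.6931 ≠ 0.0000, the equation fails at this point, so it cannot hold for every real x for which both sides are defined.
ln(1) = 0, so the right side is just ln(x), which differs from ln(x+1).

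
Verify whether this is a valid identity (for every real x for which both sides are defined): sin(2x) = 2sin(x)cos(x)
Claim: sin(2x) = 2sin(x)cos(x).
Reasoning: Put y = x in the addition formula sin(x+y) = sin(x)cos(y) + cos(x)sin(y): sin(2x) = sin(x)cos(x) + cos(x)sin(x) = 2sin(x)cos(x).
So the two sides agree for every real x for which both sides are defined.

Conclusion: Yes, this is an identity.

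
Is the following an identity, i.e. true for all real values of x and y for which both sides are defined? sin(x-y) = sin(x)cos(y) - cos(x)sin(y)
Claim: sin(x-y) = sin(x)cos(y) - cos(x)sin(y).
Reasoning: Replace y by -y in sin(x+y) = sin(x)cos(y) + cos(x)sin(y) and use cos(-y) = cos(y), sin(-y) = -sin(y): sin(x-y) = sin(x)cos(y) - cos(x)sin(y).
So the two sides agree for all real values of x and y for which both sides are defined.

Conclusion: Yes, this is an identity.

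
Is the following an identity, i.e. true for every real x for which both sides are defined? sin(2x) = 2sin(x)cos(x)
Yes, this is an identity.

Claim: sin(2x) = 2sin(x)cos(x).
Reasoning: Put y = x in the addition formula sin(x+y) = sin(x)cos(y) + cos(x)sin(y): sin(2x) = sin(x)cos(x) + cos(x)sin(x) = 2sin(x)cos(x).
So the two sides agree for every real x for which both sides are defined.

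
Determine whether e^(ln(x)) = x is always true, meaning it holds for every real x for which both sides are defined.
Yes, this is an identity.

Claim: e^(ln(x)) = x.
Reasoning: For x > 0, ln(x) is by definition the exponent p such that e^p = x. Raising e to that exponent therefore returns x: e^(ln x) = x.
So the two sides agree for every real x for which both sides are defined.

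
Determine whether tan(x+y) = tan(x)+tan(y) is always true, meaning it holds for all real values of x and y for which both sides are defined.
No, this is NOT an identity.

Claim: tan(x+y) = tan(x)+tan(y).
Test a specific point where both sides are defined: x = -π/3, y = -π/4.
LHS = tan(x+y) ≈ 3.7321
RHS = tan(x)+tan(y) ≈ -2.7321
Since 3.7321 ≠ -2.7321, the equation fails at this point, so it cannot hold for all real values of x and y for which both sides are defined.
The correct formula is tan(x+y) = (tan(x) + tan(y))/(1 - tan(x)tan(y)).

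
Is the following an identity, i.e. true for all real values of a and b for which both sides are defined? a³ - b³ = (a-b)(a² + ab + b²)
Claim: a³ - b³ = (a-b)(a² + ab + b²).
Reasoning: Expand the right side: (a-b)(a² + ab + b²) = a³ + a²b + ab² - a²b - ab² - b³ = a³ - b³ (the middle terms cancel in pairs).
So the two sides agree for all real values of a and b for which both sides are defined.

Conclusion: Yes, this is an identity.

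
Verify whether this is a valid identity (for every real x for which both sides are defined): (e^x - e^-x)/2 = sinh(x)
Claim: (e^x - e^-x)/2 = sinh(x).
Reasoning: This is exactly the definition of the hyperbolic sine: sinh(x) := (e^x - e^-x)/2.
So the two sides agree for every real x for which both sides are defined.

Conclusion: Yes, this is an identity.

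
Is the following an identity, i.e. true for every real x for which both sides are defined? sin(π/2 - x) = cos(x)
Claim: sin(π/2 - x) = cos(x).
Reasoning: Use sin(u - v) = sin(u)cos(v) - cos(u)sin(v) with u = π/2, v = x: sin(π/2)cos(x) - cos(π/2)sin(x) = 1·cos(x) - 0·sin(x) = cos(x).
So the two sides agree for every real x for which both sides are defined.

Conclusion: Yes, this is an identity.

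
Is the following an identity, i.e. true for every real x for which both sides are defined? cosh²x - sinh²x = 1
Claim: cosh²x - sinh²x = 1.
Reasoning: With cosh(x) = (e^x + e^-x)/2 and sinh(x) = (e^x - e^-x)/2: cosh²x = (e^(2x) + 2 + e^(-2x))/4 and sinh²x = (e^(2x) - 2 + e^(-2x))/4. Subtracting leaves 4/4 = 1.
So the two sides agree for every real x for which both sides are defined.

Conclusion: Yes, this is an identity.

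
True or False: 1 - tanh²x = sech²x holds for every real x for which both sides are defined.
True.

Claim: 1 - tanh²x = sech²x.
Reasoning: Divide cosh²x - sinh²x = 1 through by cosh²x (never zero): 1 - tanh²x = 1/cosh²x = sech²x.
So the two sides agree for every real x for which both sides are defined.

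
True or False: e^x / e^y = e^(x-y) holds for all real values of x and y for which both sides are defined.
Claim: e^x / e^y = e^(x-y).
Reasoning: 1/e^y = e^(-y), so e^x / e^y = e^x · e^(-y) = e^(x + (-y)) = e^(x-y) by the product rule for exponents.
So the two sides agree for all real values of x and y for which both sides are defined.

Conclusion: True.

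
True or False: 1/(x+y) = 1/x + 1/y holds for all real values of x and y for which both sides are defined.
False.

Claim: 1/(x+y) = 1/x + 1/y.
Test a specific point where both sides are defined: x = 1/2, y = 3/2.
LHS = 1/(x+y) ≈ 0.5000
RHS = 1/x + 1/y ≈ 2.6667
Since 0.5000 ≠ 2.6667, the equation fails at this point, so it cannot hold for all real values of x and y for which both sides are defined.
1/x + 1/y = (x+y)/(xy), which is not 1/(x+y).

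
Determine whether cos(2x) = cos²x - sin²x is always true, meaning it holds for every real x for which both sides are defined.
Claim: cos(2x) = cos²x - sin²x.
Reasoning: Put y = x in the addition formula cos(x+y) = cos(x)cos(y) - sin(x)sin(y): cos(2x) = cos²x - sin²x.
So the two sides agree for every real x for which both sides are defined.

Conclusion: Yes, this is an identity.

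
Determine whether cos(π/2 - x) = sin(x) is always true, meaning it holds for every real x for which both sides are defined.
Yes, this is an identity.

Claim: cos(π/2 - x) = sin(x).
Reasoning: Use cos(u - v) = cos(u)cos(v) + sin(u)sin(v) with u = π/2, v = x: cos(π/2)cos(x) + sin(π/2)sin(x) = 0·cos(x) + 1·sin(x) = sin(x).
So the two sides agree for every real x for which both sides are defined.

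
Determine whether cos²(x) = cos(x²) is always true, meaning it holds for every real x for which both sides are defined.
Claim: cos²(x) = cos(x²).
Test a specific point where both sides are defined: x = -π/2.
LHS = cos²(x) ≈ 0.0000
RHS = cos(x²) ≈ -0.7812
Since 0.0000 ≠ -0.7812, the equation fails at this point, so it cannot hold for every real x for which both sides are defined.
cos²(x) means (cos x)², squaring the output; cos(x²) squares the input. These are different functions.

Conclusion: No, this is NOT an identity.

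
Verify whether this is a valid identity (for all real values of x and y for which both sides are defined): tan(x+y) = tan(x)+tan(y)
Claim: tan(x+y) = tan(x)+tan(y).
Test a specific point where both sides are defined: x = 2π/3, y = -π/3.
LHS = tan(x+y) ≈ 1.7321
RHS = tan(x)+tan(y) ≈ -3.4641
Since 1.7321 ≠ -3.4641, the equation fails at this point, so it cannot hold for all real values of x and y for which both sides are defined.
The correct formula is tan(x+y) = (tan(x) + tan(y))/(1 - tan(x)tan(y)).

Conclusion: No, this is NOT an identity.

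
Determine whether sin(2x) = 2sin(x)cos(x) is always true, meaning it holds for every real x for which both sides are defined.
Yes, this is an identity.

Claim: sin(2x) = 2sin(x)cos(x).
Reasoning: Put y = x in the addition formula sin(x+y) = sin(x)cos(y) + cos(x)sin(y): sin(2x) = sin(x)cos(x) + cos(x)sin(x) = 2sin(x)cos(x).
So the two sides agree for every real x for which both sides are defined.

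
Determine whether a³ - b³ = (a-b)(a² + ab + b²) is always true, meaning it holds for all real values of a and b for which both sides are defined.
Yes, this is an identity.

Claim: a³ - b³ = (a-b)(a² + ab + b²).
Reasoning: Expand the right side: (a-b)(a² + ab + b²) = a³ + a²b + ab² - a²b - ab² - b³ = a³ - b³ (the middle terms cancel in pairs).
So the two sides agree for all real values of a and b for which both sides are defined.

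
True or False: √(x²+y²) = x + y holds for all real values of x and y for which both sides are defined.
False.

Claim: √(x²+y²) = x + y.
Test a specific point where both sides are defined: x = 5, y = 3/2.
LHS = √(x²+y²) ≈ 5.2202
RHS = x + y ≈ 6.5000
Since 5.2202 ≠ 6.5000, the equation fails at this point, so it cannot hold for all real values of x and y for which both sides are defined.
(x+y)² = x² + 2xy + y², not x² + y², so the square root does not split this way.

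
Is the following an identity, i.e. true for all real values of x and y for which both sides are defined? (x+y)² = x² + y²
Claim: (x+y)² = x² + y².
Test a specific point where both sides are defined: x = 1, y = 3/2.
LHS = (x+y)² ≈ 6.2500
RHS = x² + y² ≈ 3.2500
Since 6.2500 ≠ 3.2500, the equation fails at this point, so it cannot hold for all real values of x and y for which both sides are defined.
The correct expansion is (x+y)² = x² + 2xy + y²; the cross term 2xy is missing.

Conclusion: No, this is NOT an identity.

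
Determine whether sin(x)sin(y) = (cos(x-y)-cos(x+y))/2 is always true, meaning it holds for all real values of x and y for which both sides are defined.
Claim: sin(x)sin(y) = (cos(x-y)-cos(x+y))/2.
Reasoning: cos(x-y) = cos(x)cos(y) + sin(x)sin(y) and cos(x+y) = cos(x)cos(y) - sin(x)sin(y). Subtracting, cos(x-y) - cos(x+y) = 2sin(x)sin(y); divide by 2.
So the two sides agree for all real values of x and y for which both sides are defined.

Conclusion: Yes, this is an identity.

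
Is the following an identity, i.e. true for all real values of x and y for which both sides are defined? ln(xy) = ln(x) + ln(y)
Claim: ln(xy) = ln(x) + ln(y).
Reasoning: Both sides are simultaneously defined only when x, y > 0. Write x = e^p, y = e^q (p = ln x, q = ln y). Then xy = e^p · e^q = e^(p+q), so ln(xy) = p + q = ln(x) + ln(y).
So the two sides agree for all real values of x and y for which both sides are defined.

Conclusion: Yes, this is an identity.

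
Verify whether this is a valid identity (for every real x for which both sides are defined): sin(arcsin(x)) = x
Claim: sin(arcsin(x)) = x.
Reasoning: For -1 ≤ x ≤ 1 (where arcsin is defined), arcsin(x) is by definition an angle whose sine equals x. Taking the sine of that angle returns x. (Note the other order, arcsin(sin x) = x, is NOT an identity.)
So the two sides agree for every real x for which both sides are defined.

Conclusion: Yes, this is an identity.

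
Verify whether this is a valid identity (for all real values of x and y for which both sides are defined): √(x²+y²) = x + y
Claim: √(x²+y²) = x + y.
Test a specific point where both sides are defined: x = 1, y = -3.
LHS = √(x²+y²) ≈ 3.1623
RHS = x + y ≈ -2.0000
Since 3.1623 ≠ -2.0000, the equation fails at this point, so it cannot hold for all real values of x and y for which both sides are defined.
(x+y)² = x² + 2xy + y², not x² + y², so the square root does not split this way.

Conclusion: No, this is NOT an identity.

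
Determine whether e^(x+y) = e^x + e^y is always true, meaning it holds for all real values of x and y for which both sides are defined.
Claim: e^(x+y) = e^x + e^y.
Test a specific point where both sides are defined: x = -1, y = 1/2.
LHS = e^(x+y) ≈ 0.6065
RHS = e^x + e^y ≈ 2.0166
Since 0.6065 ≠ 2.0166, the equation fails at this point, so it cannot hold for all real values of x and y for which both sides are defined.
The correct rule is e^(x+y) = e^x · e^y (a product, not a sum).

Conclusion: No, this is NOT an identity.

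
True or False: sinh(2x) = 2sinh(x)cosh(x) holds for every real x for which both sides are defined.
True.

Claim: sinh(2x) = 2sinh(x)cosh(x).
Reasoning: 2sinh(x)cosh(x) = 2 · (e^x - e^-x)/2 · (e^x + e^-x)/2 = (e^(2x) - e^(-2x))/2 = sinh(2x).
So the two sides agree for every real x for which both sides are defined.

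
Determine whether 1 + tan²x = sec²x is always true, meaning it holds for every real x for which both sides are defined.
Yes, this is an identity.

Claim: 1 + tan²x = sec²x.
Reasoning: Start from sin²x + cos²x = 1 and divide every term by cos²x (allowed wherever tan x and sec x are defined): tan²x + 1 = 1/cos²x = sec²x.
So the two sides agree for every real x for which both sides are defined.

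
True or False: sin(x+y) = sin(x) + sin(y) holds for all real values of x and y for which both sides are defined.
False.

Claim: sin(x+y) = sin(x) + sin(y).
Test a specific point where both sides are defined: x = -π/3, y = -π/6.
LHS = sin(x+y) ≈ -1.0000
RHS = sin(x) + sin(y) ≈ -1.3660
Since -1.0000 ≠ -1.3660, the equation fails at this point, so it cannot hold for all real values of x and y for which both sides are defined.
The correct expansion is sin(x+y) = sin(x)cos(y) + cos(x)sin(y); sine is not additive.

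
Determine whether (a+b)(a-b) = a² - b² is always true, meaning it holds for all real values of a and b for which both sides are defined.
Claim: (a+b)(a-b) = a² - b².
Reasoning: Expand: (a+b)(a-b) = a² - ab + ba - b² = a² - b² (the cross terms cancel).
So the two sides agree for all real values of a and b for which both sides are defined.

Conclusion: Yes, this is an identity.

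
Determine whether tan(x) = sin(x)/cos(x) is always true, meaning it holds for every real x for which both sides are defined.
Claim: tan(x) = sin(x)/cos(x).
Reasoning: For an angle x whose terminal point on the unit circle is (cos x, sin x), tan(x) is defined as the ratio (second coordinate)/(first coordinate) = sin(x)/cos(x), wherever cos(x) ≠ 0.
So the two sides agree for every real x for which both sides are defined.

Conclusion: Yes, this is an identity.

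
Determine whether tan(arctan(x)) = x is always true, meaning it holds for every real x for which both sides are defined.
Yes, this is an identity.

Claim: tan(arctan(x)) = x.
Reasoning: For every real x, arctan(x) is by definition the angle in (-π/2, π/2) whose tangent equals x. Taking the tangent of that angle returns x.
So the two sides agree for every real x for which both sides are defined.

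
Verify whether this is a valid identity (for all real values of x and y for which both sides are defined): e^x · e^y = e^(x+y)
Claim: e^x · e^y = e^(x+y).
Reasoning: This is the law of exponents for a common base: multiplying powers adds exponents. E.g. from the series, (Σ x^j/j!)(Σ y^k/k!) = Σ_m (Σ_{j+k=m} x^j y^k/(j!k!)) = Σ_m (x+y)^m/m! by the binomial theorem.
So the two sides agree for all real values of x and y for which both sides are defined.

Conclusion: Yes, this is an identity.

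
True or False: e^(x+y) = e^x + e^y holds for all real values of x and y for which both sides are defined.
False.

Claim: e^(x+y) = e^x + e^y.
Test a specific point where both sides are defined: x = 4, y = -2.
LHS = e^(x+y) ≈ 7.3891
RHS = e^x + e^y ≈ 54.7335
Since 7.3891 ≠ 54.7335, the equation fails at this point, so it cannot hold for all real values of x and y for which both sides are defined.
The correct rule is e^(x+y) = e^x · e^y (a product, not a sum).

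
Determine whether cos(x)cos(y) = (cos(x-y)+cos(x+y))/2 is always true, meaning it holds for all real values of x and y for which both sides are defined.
Yes, this is an identity.

Claim: cos(x)cos(y) = (cos(x-y)+cos(x+y))/2.
Reasoning: cos(x-y) = cos(x)cos(y) + sin(x)sin(y) and cos(x+y) = cos(x)cos(y) - sin(x)sin(y). Adding, cos(x-y) + cos(x+y) = 2cos(x)cos(y); divide by 2.
So the two sides agree for all real values of x and y for which both sides are defined.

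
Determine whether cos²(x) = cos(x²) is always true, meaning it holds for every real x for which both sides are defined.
No, this is NOT an identity.

Claim: cos²(x) = cos(x²).
Test a specific point where both sides are defined: x = π/2.
LHS = cos²(x) ≈ 0.0000
RHS = cos(x²) ≈ -0.7812
Since 0.0000 ≠ -0.7812, the equation fails at this point, so it cannot hold for every real x for which both sides are defined.
cos²(x) means (cos x)², squaring the output; cos(x²) squares the input. These are different functions.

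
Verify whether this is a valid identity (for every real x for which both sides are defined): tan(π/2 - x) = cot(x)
Yes, this is an identity.

Claim: tan(π/2 - x) = cot(x).
Reasoning: tan(π/2 - x) = sin(π/2 - x)/cos(π/2 - x) = cos(x)/sin(x) = cot(x), using the cofunction identities sin(π/2 - x) = cos(x) and cos(π/2 - x) = sin(x).
So the two sides agree for every real x for which both sides are defined.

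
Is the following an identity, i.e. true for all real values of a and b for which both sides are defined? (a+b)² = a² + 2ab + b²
Claim: (a+b)² = a² + 2ab + b².
Reasoning: Expand: (a+b)² = (a+b)(a+b) = a·a + a·b + b·a + b·b = a² + 2ab + b².
So the two sides agree for all real values of a and b for which both sides are defined.

Conclusion: Yes, this is an identity.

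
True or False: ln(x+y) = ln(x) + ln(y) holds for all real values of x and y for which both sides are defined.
Claim: ln(x+y) = ln(x) + ln(y).
Test a specific point where both sides are defined: x = 5, y = 3/2.
LHS = ln(x+y) ≈ 1.8718
RHS = ln(x) + ln(y) ≈ 2.0149
Since 1.8718 ≠ 2.0149, the equation fails at this point, so it cannot hold for all real values of x and y for which both sides are defined.
ln(x) + ln(y) = ln(xy), not ln(x+y).

Conclusion: False.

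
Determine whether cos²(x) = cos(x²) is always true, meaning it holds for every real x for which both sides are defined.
No, this is NOT an identity.

Claim: cos²(x) = cos(x²).
Test a specific point where both sides are defined: x = -π/3.
LHS = cos²(x) ≈ 0.2500
RHS = cos(x²) ≈ 0.4566
Since 0.2500 ≠ 0.4566, the equation fails at this point, so it cannot hold for every real x for which both sides are defined.
cos²(x) means (cos x)², squaring the output; cos(x²) squares the input. These are different functions.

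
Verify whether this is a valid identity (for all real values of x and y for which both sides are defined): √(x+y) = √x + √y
No, this is NOT an identity.

Claim: √(x+y) = √x + √y.
Test a specific point where both sides are defined: x = 1/2, y = 1.
LHS = √(x+y) ≈ 1.2247
RHS = √x + √y ≈ 1.7071
Since 1.2247 ≠ 1.7071, the equation fails at this point, so it cannot hold for all real values of x and y for which both sides are defined.
Squaring the right side gives x + 2√(xy) + y, not x + y.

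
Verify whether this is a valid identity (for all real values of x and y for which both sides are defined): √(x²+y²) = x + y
No, this is NOT an identity.

Claim: √(x²+y²) = x + y.
Test a specific point where both sides are defined: x = 1, y = 3/2.
LHS = √(x²+y²) ≈ 1.8028
RHS = x + y ≈ 2.5000
Since 1.8028 ≠ 2.5000, the equation fails at this point, so it cannot hold for all real values of x and y for which both sides are defined.
(x+y)² = x² + 2xy + y², not x² + y², so the square root does not split this way.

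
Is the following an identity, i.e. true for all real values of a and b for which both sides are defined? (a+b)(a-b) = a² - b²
Claim: (a+b)(a-b) = a² - b².
Reasoning: Expand: (a+b)(a-b) = a² - ab + ba - b² = a² - b² (the cross terms cancel).
So the two sides agree for all real values of a and b for which both sides are defined.

Conclusion: Yes, this is an identity.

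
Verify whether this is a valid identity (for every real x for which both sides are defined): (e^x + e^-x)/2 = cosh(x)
Claim: (e^x + e^-x)/2 = cosh(x).
Reasoning: This is exactly the definition of the hyperbolic cosine: cosh(x) := (e^x + e^-x)/2.
So the two sides agree for every real x for which both sides are defined.

Conclusion: Yes, this is an identity.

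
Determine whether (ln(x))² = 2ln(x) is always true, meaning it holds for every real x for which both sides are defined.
No, this is NOT an identity.

Claim: (ln(x))² = 2ln(x).
Test a specific point where both sides are defined: x = 2.
LHS = (ln(x))² ≈ 0.4805
RHS = 2ln(x) ≈ 1.3863
Since 0.4805 ≠ 1.3863, the equation fails at this point, so it cannot hold for every real x for which both sides are defined.
2ln(x) equals ln(x²), which is not the same as (ln x)².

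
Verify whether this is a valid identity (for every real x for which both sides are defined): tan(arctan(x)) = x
Yes, this is an identity.

Claim: tan(arctan(x)) = x.
Reasoning: For every real x, arctan(x) is by definition the angle in (-π/2, π/2) whose tangent equals x. Taking the tangent of that angle returns x.
So the two sides agree for every real x for which both sides are defined.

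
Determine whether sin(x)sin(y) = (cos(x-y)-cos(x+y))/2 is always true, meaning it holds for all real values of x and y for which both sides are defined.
Claim: sin(x)sin(y) = (cos(x-y)-cos(x+y))/2.
Reasoning: cos(x-y) = cos(x)cos(y) + sin(x)sin(y) and cos(x+y) = cos(x)cos(y) - sin(x)sin(y). Subtracting, cos(x-y) - cos(x+y) = 2sin(x)sin(y); divide by 2.
So the two sides agree for all real values of x and y for which both sides are defined.

Conclusion: Yes, this is an identity.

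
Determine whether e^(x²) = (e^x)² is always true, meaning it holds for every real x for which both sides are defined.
No, this is NOT an identity.

Claim: e^(x²) = (e^x)².
Test a specific point where both sides are defined: x = -3.
LHS = e^(x²) ≈ 8103.0839
RHS = (e^x)² ≈ 0.0025
Since 8103.0839 ≠ 0.0025, the equation fails at this point, so it cannot hold for every real x for which both sides are defined.
(e^x)² = e^(2x), and 2x ≠ x² in general.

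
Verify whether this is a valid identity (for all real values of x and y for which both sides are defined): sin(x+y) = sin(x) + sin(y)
Claim: sin(x+y) = sin(x) + sin(y).
Test a specific point where both sides are defined: x = -π/4, y = π/2.
LHS = sin(x+y) ≈ 0.7071
RHS = sin(x) + sin(y) ≈ 0.2929
Since 0.7071 ≠ 0.2929, the equation fails at this point, so it cannot hold for all real values of x and y for which both sides are defined.
The correct expansion is sin(x+y) = sin(x)cos(y) + cos(x)sin(y); sine is not additive.

Conclusion: No, this is NOT an identity.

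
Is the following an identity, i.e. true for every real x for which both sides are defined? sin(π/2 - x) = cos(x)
Yes, this is an identity.

Claim: sin(π/2 - x) = cos(x).
Reasoning: Use sin(u - v) = sin(u)cos(v) - cos(u)sin(v) with u = π/2, v = x: sin(π/2)cos(x) - cos(π/2)sin(x) = 1·cos(x) - 0·sin(x) = cos(x).
So the two sides agree for every real x for which both sides are defined.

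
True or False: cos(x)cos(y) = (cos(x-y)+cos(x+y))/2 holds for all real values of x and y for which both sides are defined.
Claim: cos(x)cos(y) = (cos(x-y)+cos(x+y))/2.
Reasoning: cos(x-y) = cos(x)cos(y) + sin(x)sin(y) and cos(x+y) = cos(x)cos(y) - sin(x)sin(y). Adding, cos(x-y) + cos(x+y) = 2cos(x)cos(y); divide by 2.
So the two sides agree for all real values of x and y for which both sides are defined.

Conclusion: True.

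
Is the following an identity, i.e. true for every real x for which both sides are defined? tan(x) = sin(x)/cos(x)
Yes, this is an identity.

Claim: tan(x) = sin(x)/cos(x).
Reasoning: For an angle x whose terminal point on the unit circle is (cos x, sin x), tan(x) is defined as the ratio (second coordinate)/(first coordinate) = sin(x)/cos(x), wherever cos(x) ≠ 0.
So the two sides agree for every real x for which both sides are defined.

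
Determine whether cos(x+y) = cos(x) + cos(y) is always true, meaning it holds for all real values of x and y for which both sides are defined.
Claim: cos(x+y) = cos(x) + cos(y).
Test a specific point where both sides are defined: x = 3π/4, y = 2π/3.
LHS = cos(x+y) ≈ -0.2588
RHS = cos(x) + cos(y) ≈ -1.2071
Since -0.2588 ≠ -1.2071, the equation fails at this point, so it cannot hold for all real values of x and y for which both sides are defined.
The correct expansion is cos(x+y) = cos(x)cos(y) - sin(x)sin(y); cosine is not additive.

Conclusion: No, this is NOT an identity.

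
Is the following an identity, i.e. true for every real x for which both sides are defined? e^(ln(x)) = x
Claim: e^(ln(x)) = x.
Reasoning: For x > 0, ln(x) is by definition the exponent p such that e^p = x. Raising e to that exponent therefore returns x: e^(ln x) = x.
So the two sides agree for every real x for which both sides are defined.

Conclusion: Yes, this is an identity.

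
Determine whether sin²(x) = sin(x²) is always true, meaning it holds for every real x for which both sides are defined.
Claim: sin²(x) = sin(x²).
Test a specific point where both sides are defined: x = -π/3.
LHS = sin²(x) ≈ 0.7500
RHS = sin(x²) ≈ 0.8897
Since 0.7500 ≠ 0.8897, the equation fails at this point, so it cannot hold for every real x for which both sides are defined.
sin²(x) means (sin x)², squaring the output; sin(x²) squares the input. These are different functions.

Conclusion: No, this is NOT an identity.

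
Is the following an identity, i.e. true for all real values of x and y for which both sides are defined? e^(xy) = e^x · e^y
No, this is NOT an identity.

Claim: e^(xy) = e^x · e^y.
Test a specific point where both sides are defined: x = -1, y = 3.
LHS = e^(xy) ≈ 0.0498
RHS = e^x · e^y ≈ 7.3891
Since 0.0498 ≠ 7.3891, the equation fails at this point, so it cannot hold for all real values of x and y for which both sides are defined.
e^x · e^y = e^(x+y), not e^(xy).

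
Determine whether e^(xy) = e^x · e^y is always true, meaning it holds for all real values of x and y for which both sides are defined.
Claim: e^(xy) = e^x · e^y.
Test a specific point where both sides are defined: x = 2, y = -2.
LHS = e^(xy) ≈ 0.0183
RHS = e^x · e^y ≈ 1.0000
Since 0.0183 ≠ 1.0000, the equation fails at this point, so it cannot hold for all real values of x and y for which both sides are defined.
e^x · e^y = e^(x+y), not e^(xy).

Conclusion: No, this is NOT an identity.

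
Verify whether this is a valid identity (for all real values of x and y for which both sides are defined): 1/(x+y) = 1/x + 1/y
Claim: 1/(x+y) = 1/x + 1/y.
Test a specific point where both sides are defined: x = 5, y = 3.
LHS = 1/(x+y) ≈ 0.1250
RHS = 1/x + 1/y ≈ 0.5333
Since 0.1250 ≠ 0.5333, the equation fails at this point, so it cannot hold for all real values of x and y for which both sides are defined.
1/x + 1/y = (x+y)/(xy), which is not 1/(x+y).

Conclusion: No, this is NOT an identity.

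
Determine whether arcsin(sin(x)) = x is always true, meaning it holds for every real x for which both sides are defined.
No, this is NOT an identity.

Claim: arcsin(sin(x)) = x.
Test a specific point where both sides are defined: x = 2π/3.
LHS = arcsin(sin(x)) ≈ 1.0472
RHS = x ≈ 2.0944
Since 1.0472 ≠ 2.0944, the equation fails at this point, so it cannot hold for every real x for which both sides are defined.
arcsin only returns values in [-π/2, π/2], so arcsin(sin(x)) = x holds only for x in that interval, not for all real x.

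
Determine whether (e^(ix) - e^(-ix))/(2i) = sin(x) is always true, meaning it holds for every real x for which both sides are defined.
Yes, this is an identity.

Claim: (e^(ix) - e^(-ix))/(2i) = sin(x).
Reasoning: By Euler's formula e^(ix) = cos(x) + i·sin(x) and e^(-ix) = cos(x) - i·sin(x). Subtracting cancels the cosine terms: e^(ix) - e^(-ix) = 2i·sin(x); divide by 2i.
So the two sides agree for every real x for which both sides are defined.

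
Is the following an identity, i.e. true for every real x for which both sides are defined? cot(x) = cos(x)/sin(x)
Claim: cot(x) = cos(x)/sin(x).
Reasoning: cot(x) is defined as 1/tan(x) = 1/(sin(x)/cos(x)) = cos(x)/sin(x), wherever sin(x) ≠ 0.
So the two sides agree for every real x for which both sides are defined.

Conclusion: Yes, this is an identity.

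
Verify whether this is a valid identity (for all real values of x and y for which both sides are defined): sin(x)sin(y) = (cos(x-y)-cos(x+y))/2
Yes, this is an identity.

Claim: sin(x)sin(y) = (cos(x-y)-cos(x+y))/2.
Reasoning: cos(x-y) = cos(x)cos(y) + sin(x)sin(y) and cos(x+y) = cos(x)cos(y) - sin(x)sin(y). Subtracting, cos(x-y) - cos(x+y) = 2sin(x)sin(y); divide by 2.
So the two sides agree for all real values of x and y for which both sides are defined.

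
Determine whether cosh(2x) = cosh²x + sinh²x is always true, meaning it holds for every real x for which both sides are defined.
Claim: cosh(2x) = cosh²x + sinh²x.
Reasoning: cosh²x = (e^(2x) + 2 + e^(-2x))/4 and sinh²x = (e^(2x) - 2 + e^(-2x))/4. Adding gives (2e^(2x) + 2e^(-2x))/4 = (e^(2x) + e^(-2x))/2 = cosh(2x).
So the two sides agree for every real x for which both sides are defined.

Conclusion: Yes, this is an identity.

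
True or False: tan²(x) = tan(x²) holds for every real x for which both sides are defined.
False.

Claim: tan²(x) = tan(x²).
Test a specific point where both sides are defined: x = -π/6.
LHS = tan²(x) ≈ 0.3333
RHS = tan(x²) ≈ 0.2812
Since 0.3333 ≠ 0.2812, the equation fails at this point, so it cannot hold for every real x for which both sides are defined.
tan²(x) means (tan x)², squaring the output; tan(x²) squares the input. These are different functions.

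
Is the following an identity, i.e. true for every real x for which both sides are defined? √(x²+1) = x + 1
No, this is NOT an identity.

Claim: √(x²+1) = x + 1.
Test a specific point where both sides are defined: x = 3.
LHS = √(x²+1) ≈ 3.1623
RHS = x + 1 ≈ 4.0000
Since 3.1623 ≠ 4.0000, the equation fails at this point, so it cannot hold for every real x for which both sides are defined.
(x+1)² = x² + 2x + 1 ≠ x² + 1 unless x = 0.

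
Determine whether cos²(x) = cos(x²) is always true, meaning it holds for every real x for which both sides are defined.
Claim: cos²(x) = cos(x²).
Test a specific point where both sides are defined: x = 2π/3.
LHS = cos²(x) ≈ 0.2500
RHS = cos(x²) ≈ -0.3202
Since 0.2500 ≠ -0.3202, the equation fails at this point, so it cannot hold for every real x for which both sides are defined.
cos²(x) means (cos x)², squaring the output; cos(x²) squares the input. These are different functions.

Conclusion: No, this is NOT an identity.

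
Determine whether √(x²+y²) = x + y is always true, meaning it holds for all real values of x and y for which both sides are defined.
Claim: √(x²+y²) = x + y.
Test a specific point where both sides are defined: x = 1/2, y = -1.
LHS = √(x²+y²) ≈ 1.1180
RHS = x + y ≈ -0.5000
Since 1.1180 ≠ -0.5000, the equation fails at this point, so it cannot hold for all real values of x and y for which both sides are defined.
(x+y)² = x² + 2xy + y², not x² + y², so the square root does not split this way.

Conclusion: No, this is NOT an identity.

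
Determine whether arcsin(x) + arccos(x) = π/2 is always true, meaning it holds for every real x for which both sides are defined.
Claim: arcsin(x) + arccos(x) = π/2.
Reasoning: Both sides are defined for -1 ≤ x ≤ 1. Let θ = arcsin(x), so sin θ = x and θ ∈ [-π/2, π/2]. Then cos(π/2 - θ) = sin θ = x and π/2 - θ ∈ [0, π], which is exactly the range of arccos, so arccos(x) = π/2 - θ. Adding: arcsin(x) + arccos(x) = θ + (π/2 - θ) = π/2.
So the two sides agree for every real x for which both sides are defined.

Conclusion: Yes, this is an identity.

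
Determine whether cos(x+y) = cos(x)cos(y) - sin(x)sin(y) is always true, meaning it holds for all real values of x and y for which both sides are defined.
Yes, this is an identity.

Claim: cos(x+y) = cos(x)cos(y) - sin(x)sin(y).
Reasoning: By Euler's formula e^(i(x+y)) = e^(ix)·e^(iy) = (cos x + i·sin x)(cos y + i·sin y). The real part of the left side is cos(x+y); the real part of the product is cos(x)cos(y) - sin(x)sin(y) (since i·i = -1).
So the two sides agree for all real values of x and y for which both sides are defined.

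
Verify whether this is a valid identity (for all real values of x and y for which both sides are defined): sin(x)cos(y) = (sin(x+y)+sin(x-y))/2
Claim: sin(x)cos(y) = (sin(x+y)+sin(x-y))/2.
Reasoning: sin(x+y) = sin(x)cos(y) + cos(x)sin(y) and sin(x-y) = sin(x)cos(y) - cos(x)sin(y). Adding, sin(x+y) + sin(x-y) = 2sin(x)cos(y); divide by 2.
So the two sides agree for all real values of x and y for which both sides are defined.

Conclusion: Yes, this is an identity.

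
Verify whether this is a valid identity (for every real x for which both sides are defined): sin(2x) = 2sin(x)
No, this is NOT an identity.

Claim: sin(2x) = 2sin(x).
Test a specific point where both sides are defined: x = π/4.
LHS = sin(2x) ≈ 1.0000
RHS = 2sin(x) ≈ 1.4142
Since 1.0000 ≠ 1.4142, the equation fails at this point, so it cannot hold for every real x for which both sides are defined.
The correct double-angle formula is sin(2x) = 2sin(x)cos(x).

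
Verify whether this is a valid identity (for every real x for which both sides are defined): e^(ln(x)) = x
Yes, this is an identity.

Claim: e^(ln(x)) = x.
Reasoning: For x > 0, ln(x) is by definition the exponent p such that e^p = x. Raising e to that exponent therefore returns x: e^(ln x) = x.
So the two sides agree for every real x for which both sides are defined.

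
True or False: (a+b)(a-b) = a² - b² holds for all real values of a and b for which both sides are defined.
True.

Claim: (a+b)(a-b) = a² - b².
Reasoning: Expand: (a+b)(a-b) = a² - ab + ba - b² = a² - b² (the cross terms cancel).
So the two sides agree for all real values of a and b for which both sides are defined.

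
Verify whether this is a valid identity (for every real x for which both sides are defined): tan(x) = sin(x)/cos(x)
Claim: tan(x) = sin(x)/cos(x).
Reasoning: For an angle x whose terminal point on the unit circle is (cos x, sin x), tan(x) is defined as the ratio (second coordinate)/(first coordinate) = sin(x)/cos(x), wherever cos(x) ≠ 0.
So the two sides agree for every real x for which both sides are defined.

Conclusion: Yes, this is an identity.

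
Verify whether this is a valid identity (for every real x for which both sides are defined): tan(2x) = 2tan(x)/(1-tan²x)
Claim: tan(2x) = 2tan(x)/(1-tan²x).
Reasoning: tan(2x) = sin(2x)/cos(2x) = 2sin(x)cos(x) / (cos²x - sin²x). Divide numerator and denominator by cos²x: 2tan(x) / (1 - tan²x).
So the two sides agree for every real x for which both sides are defined.

Conclusion: Yes, this is an identity.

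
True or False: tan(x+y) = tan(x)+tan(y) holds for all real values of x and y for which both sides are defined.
Claim: tan(x+y) = tan(x)+tan(y).
Test a specific point where both sides are defined: x = -π/6, y = 3π/4.
LHS = tan(x+y) ≈ -3.7321
RHS = tan(x)+tan(y) ≈ -1.5774
Since -3.7321 ≠ -1.5774, the equation fails at this point, so it cannot hold for all real values of x and y for which both sides are defined.
The correct formula is tan(x+y) = (tan(x) + tan(y))/(1 - tan(x)tan(y)).

Conclusion: False.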